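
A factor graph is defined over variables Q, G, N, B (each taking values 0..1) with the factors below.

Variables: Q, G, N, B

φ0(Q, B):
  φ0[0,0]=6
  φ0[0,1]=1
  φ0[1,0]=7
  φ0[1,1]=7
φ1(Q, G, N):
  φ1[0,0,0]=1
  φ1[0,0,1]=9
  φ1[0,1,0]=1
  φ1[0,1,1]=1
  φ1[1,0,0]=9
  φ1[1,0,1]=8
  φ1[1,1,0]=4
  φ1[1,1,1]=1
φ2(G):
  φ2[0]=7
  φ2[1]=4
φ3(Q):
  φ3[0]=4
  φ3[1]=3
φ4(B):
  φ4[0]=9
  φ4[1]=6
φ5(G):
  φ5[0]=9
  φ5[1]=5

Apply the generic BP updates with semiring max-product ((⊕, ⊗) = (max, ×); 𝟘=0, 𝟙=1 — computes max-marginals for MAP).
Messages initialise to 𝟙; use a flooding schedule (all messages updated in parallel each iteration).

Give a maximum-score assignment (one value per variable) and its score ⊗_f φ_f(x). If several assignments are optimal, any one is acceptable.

assignment: (Q=0, G=0, N=1, B=0); score = 122472

init: all messages = 𝟙 over 2 values
r1 m[φ0→Q] = [6, 7]
r1 m[φ0→B] = [7, 7]
r1 m[φ1→Q] = [9, 9]
r1 m[φ1→G] = [9, 4]
r1 m[φ1→N] = [9, 9]
r1 m[φ2→G] = [7, 4]
r1 m[φ3→Q] = [4, 3]
r1 m[φ4→B] = [9, 6]
r1 m[φ5→G] = [9, 5]
r1 m[Q→φ0] = [1, 1]
r1 m[Q→φ1] = [1, 1]
r1 m[Q→φ3] = [1, 1]
r1 m[G→φ1] = [1, 1]
r1 m[G→φ2] = [1, 1]
r1 m[G→φ5] = [1, 1]
r1 m[N→φ1] = [1, 1]
r1 m[B→φ0] = [1, 1]
r1 m[B→φ4] = [1, 1]
r2 m[φ0→Q] = [6, 7]
r2 m[φ0→B] = [7, 7]
r2 m[φ1→Q] = [9, 9]
r2 m[φ1→G] = [9, 4]
r2 m[φ1→N] = [9, 9]
r2 m[φ2→G] = [7, 4]
r2 m[φ3→Q] = [4, 3]
r2 m[φ4→B] = [9, 6]
r2 m[φ5→G] = [9, 5]
r2 m[Q→φ0] = [36, 27]
r2 m[Q→φ1] = [24, 21]
r2 m[Q→φ3] = [54, 63]
r2 m[G→φ1] = [63, 20]
r2 m[G→φ2] = [81, 20]
r2 m[G→φ5] = [63, 16]
r2 m[N→φ1] = [1, 1]
r2 m[B→φ0] = [9, 6]
r2 m[B→φ4] = [7, 7]
r3 m[φ0→Q] = [54, 63]
r3 m[φ0→B] = [216, 189]
r3 m[φ1→Q] = [567, 567]
r3 m[φ1→G] = [216, 84]
r3 m[φ1→N] = [11907, 13608]
r3 m[φ2→G] = [7, 4]
r3 m[φ3→Q] = [4, 3]
r3 m[φ4→B] = [9, 6]
r3 m[φ5→G] = [9, 5]
r3 m[Q→φ0] = [36, 27]
r3 m[Q→φ1] = [24, 21]
r3 m[Q→φ3] = [54, 63]
r3 m[G→φ1] = [63, 20]
r3 m[G→φ2] = [81, 20]
r3 m[G→φ5] = [63, 16]
r3 m[N→φ1] = [1, 1]
r3 m[B→φ0] = [9, 6]
r3 m[B→φ4] = [7, 7]
r4 m[φ0→Q] = [54, 63]
r4 m[φ0→B] = [216, 189]
r4 m[φ1→Q] = [567, 567]
r4 m[φ1→G] = [216, 84]
r4 m[φ1→N] = [11907, 13608]
r4 m[φ2→G] = [7, 4]
r4 m[φ3→Q] = [4, 3]
r4 m[φ4→B] = [9, 6]
r4 m[φ5→G] = [9, 5]
r4 m[Q→φ0] = [2268, 1701]
r4 m[Q→φ1] = [216, 189]
r4 m[Q→φ3] = [30618, 35721]
r4 m[G→φ1] = [63, 20]
r4 m[G→φ2] = [1944, 420]
r4 m[G→φ5] = [1512, 336]
r4 m[N→φ1] = [1, 1]
r4 m[B→φ0] = [9, 6]
r4 m[B→φ4] = [216, 189]
r5 m[φ0→Q] = [54, 63]
r5 m[φ0→B] = [13608, 11907]
r5 m[φ1→Q] = [567, 567]
r5 m[φ1→G] = [1944, 756]
r5 m[φ1→N] = [107163, 122472]
r5 m[φ2→G] = [7, 4]
r5 m[φ3→Q] = [4, 3]
r5 m[φ4→B] = [9, 6]
r5 m[φ5→G] = [9, 5]
r5 m[Q→φ0] = [2268, 1701]
r5 m[Q→φ1] = [216, 189]
r5 m[Q→φ3] = [30618, 35721]
r5 m[G→φ1] = [63, 20]
r5 m[G→φ2] = [1944, 420]
r5 m[G→φ5] = [1512, 336]
r5 m[N→φ1] = [1, 1]
r5 m[B→φ0] = [9, 6]
r5 m[B→φ4] = [216, 189]
r6 m[φ0→Q] = [54, 63]
r6 m[φ0→B] = [13608, 11907]
r6 m[φ1→Q] = [567, 567]
r6 m[φ1→G] = [1944, 756]
r6 m[φ1→N] = [107163, 122472]
r6 m[φ2→G] = [7, 4]
r6 m[φ3→Q] = [4, 3]
r6 m[φ4→B] = [9, 6]
r6 m[φ5→G] = [9, 5]
r6 m[Q→φ0] = [2268, 1701]
r6 m[Q→φ1] = [216, 189]
r6 m[Q→φ3] = [30618, 35721]
r6 m[G→φ1] = [63, 20]
r6 m[G→φ2] = [17496, 3780]
r6 m[G→φ5] = [13608, 3024]
r6 m[N→φ1] = [1, 1]
r6 m[B→φ0] = [9, 6]
r6 m[B→φ4] = [13608, 11907]
r7 m[φ0→Q] = [54, 63]
r7 m[φ0→B] = [13608, 11907]
r7 m[φ1→Q] = [567, 567]
r7 m[φ1→G] = [1944, 756]
r7 m[φ1→N] = [107163, 122472]
r7 m[φ2→G] = [7, 4]
r7 m[φ3→Q] = [4, 3]
r7 m[φ4→B] = [9, 6]
r7 m[φ5→G] = [9, 5]
r7 m[Q→φ0] = [2268, 1701]
r7 m[Q→φ1] = [216, 189]
r7 m[Q→φ3] = [30618, 35721]
r7 m[G→φ1] = [63, 20]
r7 m[G→φ2] = [17496, 3780]
r7 m[G→φ5] = [13608, 3024]
r7 m[N→φ1] = [1, 1]
r7 m[B→φ0] = [9, 6]
r7 m[B→φ4] = [13608, 11907]
fixed point reached at round 7
traceback from Q: (Q=0, G=0, N=1, B=0), score=122472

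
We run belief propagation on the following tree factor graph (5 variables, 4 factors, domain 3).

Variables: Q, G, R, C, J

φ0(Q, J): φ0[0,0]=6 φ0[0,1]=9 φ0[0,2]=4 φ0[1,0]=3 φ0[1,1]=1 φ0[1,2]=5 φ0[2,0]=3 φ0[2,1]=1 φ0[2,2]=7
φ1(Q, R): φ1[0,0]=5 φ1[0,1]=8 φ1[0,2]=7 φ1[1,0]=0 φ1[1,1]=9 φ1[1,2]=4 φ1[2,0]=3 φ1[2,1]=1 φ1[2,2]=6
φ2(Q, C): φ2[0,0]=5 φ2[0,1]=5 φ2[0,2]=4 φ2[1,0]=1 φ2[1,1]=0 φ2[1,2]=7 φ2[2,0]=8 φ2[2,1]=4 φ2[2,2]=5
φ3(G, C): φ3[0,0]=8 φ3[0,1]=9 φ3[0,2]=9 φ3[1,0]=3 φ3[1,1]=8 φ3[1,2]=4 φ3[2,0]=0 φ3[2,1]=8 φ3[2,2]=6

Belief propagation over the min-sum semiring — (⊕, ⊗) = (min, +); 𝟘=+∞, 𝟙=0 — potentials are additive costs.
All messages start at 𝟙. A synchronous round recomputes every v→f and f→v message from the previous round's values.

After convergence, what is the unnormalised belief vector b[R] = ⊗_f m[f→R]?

init: all messages = 𝟙 over 3 values
r1 m[φ0→Q] = [4, 1, 1]
r1 m[φ0→J] = [3, 1, 4]
r1 m[φ1→Q] = [5, 0, 1]
r1 m[φ1→R] = [0, 1, 4]
r1 m[φ2→Q] = [4, 0, 4]
r1 m[φ2→C] = [1, 0, 4]
r1 m[φ3→G] = [8, 3, 0]
r1 m[φ3→C] = [0, 8, 4]
r1 m[Q→φ0] = [0, 0, 0]
r1 m[Q→φ1] = [0, 0, 0]
r1 m[Q→φ2] = [0, 0, 0]
r1 m[G→φ3] = [0, 0, 0]
r1 m[R→φ1] = [0, 0, 0]
r1 m[C→φ2] = [0, 0, 0]
r1 m[C→φ3] = [0, 0, 0]
r1 m[J→φ0] = [0, 0, 0]
r2 m[φ0→Q] = [4, 1, 1]
r2 m[φ0→J] = [3, 1, 4]
r2 m[φ1→Q] = [5, 0, 1]
r2 m[φ1→R] = [0, 1, 4]
r2 m[φ2→Q] = [4, 0, 4]
r2 m[φ2→C] = [1, 0, 4]
r2 m[φ3→G] = [8, 3, 0]
r2 m[φ3→C] = [0, 8, 4]
r2 m[Q→φ0] = [9, 0, 5]
r2 m[Q→φ1] = [8, 1, 5]
r2 m[Q→φ2] = [9, 1, 2]
r2 m[G→φ3] = [0, 0, 0]
r2 m[R→φ1] = [0, 0, 0]
r2 m[C→φ2] = [0, 8, 4]
r2 m[C→φ3] = [1, 0, 4]
r2 m[J→φ0] = [0, 0, 0]
r3 m[φ0→Q] = [4, 1, 1]
r3 m[φ0→J] = [3, 1, 5]
r3 m[φ1→Q] = [5, 0, 1]
r3 m[φ1→R] = [1, 6, 5]
r3 m[φ2→Q] = [5, 1, 8]
r3 m[φ2→C] = [2, 1, 7]
r3 m[φ3→G] = [9, 4, 1]
r3 m[φ3→C] = [0, 8, 4]
r3 m[Q→φ0] = [9, 0, 5]
r3 m[Q→φ1] = [8, 1, 5]
r3 m[Q→φ2] = [9, 1, 2]
r3 m[G→φ3] = [0, 0, 0]
r3 m[R→φ1] = [0, 0, 0]
r3 m[C→φ2] = [0, 8, 4]
r3 m[C→φ3] = [1, 0, 4]
r3 m[J→φ0] = [0, 0, 0]
r4 m[φ0→Q] = [4, 1, 1]
r4 m[φ0→J] = [3, 1, 5]
r4 m[φ1→Q] = [5, 0, 1]
r4 m[φ1→R] = [1, 6, 5]
r4 m[φ2→Q] = [5, 1, 8]
r4 m[φ2→C] = [2, 1, 7]
r4 m[φ3→G] = [9, 4, 1]
r4 m[φ3→C] = [0, 8, 4]
r4 m[Q→φ0] = [10, 1, 9]
r4 m[Q→φ1] = [9, 2, 9]
r4 m[Q→φ2] = [9, 1, 2]
r4 m[G→φ3] = [0, 0, 0]
r4 m[R→φ1] = [0, 0, 0]
r4 m[C→φ2] = [0, 8, 4]
r4 m[C→φ3] = [2, 1, 7]
r4 m[J→φ0] = [0, 0, 0]
r5 m[φ0→Q] = [4, 1, 1]
r5 m[φ0→J] = [4, 2, 6]
r5 m[φ1→Q] = [5, 0, 1]
r5 m[φ1→R] = [2, 10, 6]
r5 m[φ2→Q] = [5, 1, 8]
r5 m[φ2→C] = [2, 1, 7]
r5 m[φ3→G] = [10, 5, 2]
r5 m[φ3→C] = [0, 8, 4]
r5 m[Q→φ0] = [10, 1, 9]
r5 m[Q→φ1] = [9, 2, 9]
r5 m[Q→φ2] = [9, 1, 2]
r5 m[G→φ3] = [0, 0, 0]
r5 m[R→φ1] = [0, 0, 0]
r5 m[C→φ2] = [0, 8, 4]
r5 m[C→φ3] = [2, 1, 7]
r5 m[J→φ0] = [0, 0, 0]
r6 m[φ0→Q] = [4, 1, 1]
r6 m[φ0→J] = [4, 2, 6]
r6 m[φ1→Q] = [5, 0, 1]
r6 m[φ1→R] = [2, 10, 6]
r6 m[φ2→Q] = [5, 1, 8]
r6 m[φ2→C] = [2, 1, 7]
r6 m[φ3→G] = [10, 5, 2]
r6 m[φ3→C] = [0, 8, 4]
r6 m[Q→φ0] = [10, 1, 9]
r6 m[Q→φ1] = [9, 2, 9]
r6 m[Q→φ2] = [9, 1, 2]
r6 m[G→φ3] = [0, 0, 0]
r6 m[R→φ1] = [0, 0, 0]
r6 m[C→φ2] = [0, 8, 4]
r6 m[C→φ3] = [2, 1, 7]
r6 m[J→φ0] = [0, 0, 0]
fixed point reached at round 6
b[R] = ⊗ incoming = [2, 10, 6]

b[R] = [2, 10, 6]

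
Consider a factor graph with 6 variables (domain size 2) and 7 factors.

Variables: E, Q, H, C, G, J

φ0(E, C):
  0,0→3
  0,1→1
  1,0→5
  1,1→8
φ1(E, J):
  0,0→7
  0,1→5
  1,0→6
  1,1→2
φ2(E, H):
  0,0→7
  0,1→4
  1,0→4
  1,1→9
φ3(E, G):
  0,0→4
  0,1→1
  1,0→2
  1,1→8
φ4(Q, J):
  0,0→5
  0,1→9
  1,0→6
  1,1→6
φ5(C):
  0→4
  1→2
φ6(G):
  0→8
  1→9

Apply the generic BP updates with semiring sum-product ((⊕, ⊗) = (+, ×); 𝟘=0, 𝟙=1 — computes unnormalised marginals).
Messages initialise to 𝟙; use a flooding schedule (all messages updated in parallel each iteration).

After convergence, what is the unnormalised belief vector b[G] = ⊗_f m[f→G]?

init: all messages = 𝟙 over 2 values
r1 m[φ0→E] = [4, 13]
r1 m[φ0→C] = [8, 9]
r1 m[φ1→E] = [12, 8]
r1 m[φ1→J] = [13, 7]
r1 m[φ2→E] = [11, 13]
r1 m[φ2→H] = [11, 13]
r1 m[φ3→E] = [5, 10]
r1 m[φ3→G] = [6, 9]
r1 m[φ4→Q] = [14, 12]
r1 m[φ4→J] = [11, 15]
r1 m[φ5→C] = [4, 2]
r1 m[φ6→G] = [8, 9]
r1 m[E→φ0] = [1, 1]
r1 m[E→φ1] = [1, 1]
r1 m[E→φ2] = [1, 1]
r1 m[E→φ3] = [1, 1]
r1 m[Q→φ4] = [1, 1]
r1 m[H→φ2] = [1, 1]
r1 m[C→φ0] = [1, 1]
r1 m[C→φ5] = [1, 1]
r1 m[G→φ3] = [1, 1]
r1 m[G→φ6] = [1, 1]
r1 m[J→φ1] = [1, 1]
r1 m[J→φ4] = [1, 1]
r2 m[φ0→E] = [4, 13]
r2 m[φ0→C] = [8, 9]
r2 m[φ1→E] = [12, 8]
r2 m[φ1→J] = [13, 7]
r2 m[φ2→E] = [11, 13]
r2 m[φ2→H] = [11, 13]
r2 m[φ3→E] = [5, 10]
r2 m[φ3→G] = [6, 9]
r2 m[φ4→Q] = [14, 12]
r2 m[φ4→J] = [11, 15]
r2 m[φ5→C] = [4, 2]
r2 m[φ6→G] = [8, 9]
r2 m[E→φ0] = [660, 1040]
r2 m[E→φ1] = [220, 1690]
r2 m[E→φ2] = [240, 1040]
r2 m[E→φ3] = [528, 1352]
r2 m[Q→φ4] = [1, 1]
r2 m[H→φ2] = [1, 1]
r2 m[C→φ0] = [4, 2]
r2 m[C→φ5] = [8, 9]
r2 m[G→φ3] = [8, 9]
r2 m[G→φ6] = [6, 9]
r2 m[J→φ1] = [11, 15]
r2 m[J→φ4] = [13, 7]
r3 m[φ0→E] = [14, 36]
r3 m[φ0→C] = [7180, 8980]
r3 m[φ1→E] = [152, 96]
r3 m[φ1→J] = [11680, 4480]
r3 m[φ2→E] = [11, 13]
r3 m[φ2→H] = [5840, 10320]
r3 m[φ3→E] = [41, 88]
r3 m[φ3→G] = [4816, 11344]
r3 m[φ4→Q] = [128, 120]
r3 m[φ4→J] = [11, 15]
r3 m[φ5→C] = [4, 2]
r3 m[φ6→G] = [8, 9]
r3 m[E→φ0] = [660, 1040]
r3 m[E→φ1] = [220, 1690]
r3 m[E→φ2] = [240, 1040]
r3 m[E→φ3] = [528, 1352]
r3 m[Q→φ4] = [1, 1]
r3 m[H→φ2] = [1, 1]
r3 m[C→φ0] = [4, 2]
r3 m[C→φ5] = [8, 9]
r3 m[G→φ3] = [8, 9]
r3 m[G→φ6] = [6, 9]
r3 m[J→φ1] = [11, 15]
r3 m[J→φ4] = [13, 7]
r4 m[φ0→E] = [14, 36]
r4 m[φ0→C] = [7180, 8980]
r4 m[φ1→E] = [152, 96]
r4 m[φ1→J] = [11680, 4480]
r4 m[φ2→E] = [11, 13]
r4 m[φ2→H] = [5840, 10320]
r4 m[φ3→E] = [41, 88]
r4 m[φ3→G] = [4816, 11344]
r4 m[φ4→Q] = [128, 120]
r4 m[φ4→J] = [11, 15]
r4 m[φ5→C] = [4, 2]
r4 m[φ6→G] = [8, 9]
r4 m[E→φ0] = [68552, 109824]
r4 m[E→φ1] = [6314, 41184]
r4 m[E→φ2] = [87248, 304128]
r4 m[E→φ3] = [23408, 44928]
r4 m[Q→φ4] = [1, 1]
r4 m[H→φ2] = [1, 1]
r4 m[C→φ0] = [4, 2]
r4 m[C→φ5] = [7180, 8980]
r4 m[G→φ3] = [8, 9]
r4 m[G→φ6] = [4816, 11344]
r4 m[J→φ1] = [11, 15]
r4 m[J→φ4] = [11680, 4480]
r5 m[φ0→E] = [14, 36]
r5 m[φ0→C] = [754776, 947144]
r5 m[φ1→E] = [152, 96]
r5 m[φ1→J] = [291302, 113938]
r5 m[φ2→E] = [11, 13]
r5 m[φ2→H] = [1827248, 3086144]
r5 m[φ3→E] = [41, 88]
r5 m[φ3→G] = [183488, 382832]
r5 m[φ4→Q] = [98720, 96960]
r5 m[φ4→J] = [11, 15]
r5 m[φ5→C] = [4, 2]
r5 m[φ6→G] = [8, 9]
r5 m[E→φ0] = [68552, 109824]
r5 m[E→φ1] = [6314, 41184]
r5 m[E→φ2] = [87248, 304128]
r5 m[E→φ3] = [23408, 44928]
r5 m[Q→φ4] = [1, 1]
r5 m[H→φ2] = [1, 1]
r5 m[C→φ0] = [4, 2]
r5 m[C→φ5] = [7180, 8980]
r5 m[G→φ3] = [8, 9]
r5 m[G→φ6] = [4816, 11344]
r5 m[J→φ1] = [11, 15]
r5 m[J→φ4] = [11680, 4480]
r6 m[φ0→E] = [14, 36]
r6 m[φ0→C] = [754776, 947144]
r6 m[φ1→E] = [152, 96]
r6 m[φ1→J] = [291302, 113938]
r6 m[φ2→E] = [11, 13]
r6 m[φ2→H] = [1827248, 3086144]
r6 m[φ3→E] = [41, 88]
r6 m[φ3→G] = [183488, 382832]
r6 m[φ4→Q] = [98720, 96960]
r6 m[φ4→J] = [11, 15]
r6 m[φ5→C] = [4, 2]
r6 m[φ6→G] = [8, 9]
r6 m[E→φ0] = [68552, 109824]
r6 m[E→φ1] = [6314, 41184]
r6 m[E→φ2] = [87248, 304128]
r6 m[E→φ3] = [23408, 44928]
r6 m[Q→φ4] = [1, 1]
r6 m[H→φ2] = [1, 1]
r6 m[C→φ0] = [4, 2]
r6 m[C→φ5] = [754776, 947144]
r6 m[G→φ3] = [8, 9]
r6 m[G→φ6] = [183488, 382832]
r6 m[J→φ1] = [11, 15]
r6 m[J→φ4] = [291302, 113938]
r7 m[φ0→E] = [14, 36]
r7 m[φ0→C] = [754776, 947144]
r7 m[φ1→E] = [152, 96]
r7 m[φ1→J] = [291302, 113938]
r7 m[φ2→E] = [11, 13]
r7 m[φ2→H] = [1827248, 3086144]
r7 m[φ3→E] = [41, 88]
r7 m[φ3→G] = [183488, 382832]
r7 m[φ4→Q] = [2481952, 2431440]
r7 m[φ4→J] = [11, 15]
r7 m[φ5→C] = [4, 2]
r7 m[φ6→G] = [8, 9]
r7 m[E→φ0] = [68552, 109824]
r7 m[E→φ1] = [6314, 41184]
r7 m[E→φ2] = [87248, 304128]
r7 m[E→φ3] = [23408, 44928]
r7 m[Q→φ4] = [1, 1]
r7 m[H→φ2] = [1, 1]
r7 m[C→φ0] = [4, 2]
r7 m[C→φ5] = [754776, 947144]
r7 m[G→φ3] = [8, 9]
r7 m[G→φ6] = [183488, 382832]
r7 m[J→φ1] = [11, 15]
r7 m[J→φ4] = [291302, 113938]
r8 m[φ0→E] = [14, 36]
r8 m[φ0→C] = [754776, 947144]
r8 m[φ1→E] = [152, 96]
r8 m[φ1→J] = [291302, 113938]
r8 m[φ2→E] = [11, 13]
r8 m[φ2→H] = [1827248, 3086144]
r8 m[φ3→E] = [41, 88]
r8 m[φ3→G] = [183488, 382832]
r8 m[φ4→Q] = [2481952, 2431440]
r8 m[φ4→J] = [11, 15]
r8 m[φ5→C] = [4, 2]
r8 m[φ6→G] = [8, 9]
r8 m[E→φ0] = [68552, 109824]
r8 m[E→φ1] = [6314, 41184]
r8 m[E→φ2] = [87248, 304128]
r8 m[E→φ3] = [23408, 44928]
r8 m[Q→φ4] = [1, 1]
r8 m[H→φ2] = [1, 1]
r8 m[C→φ0] = [4, 2]
r8 m[C→φ5] = [754776, 947144]
r8 m[G→φ3] = [8, 9]
r8 m[G→φ6] = [183488, 382832]
r8 m[J→φ1] = [11, 15]
r8 m[J→φ4] = [291302, 113938]
fixed point reached at round 8
b[G] = ⊗ incoming = [1467904, 3445488]

b[G] = [1467904, 3445488]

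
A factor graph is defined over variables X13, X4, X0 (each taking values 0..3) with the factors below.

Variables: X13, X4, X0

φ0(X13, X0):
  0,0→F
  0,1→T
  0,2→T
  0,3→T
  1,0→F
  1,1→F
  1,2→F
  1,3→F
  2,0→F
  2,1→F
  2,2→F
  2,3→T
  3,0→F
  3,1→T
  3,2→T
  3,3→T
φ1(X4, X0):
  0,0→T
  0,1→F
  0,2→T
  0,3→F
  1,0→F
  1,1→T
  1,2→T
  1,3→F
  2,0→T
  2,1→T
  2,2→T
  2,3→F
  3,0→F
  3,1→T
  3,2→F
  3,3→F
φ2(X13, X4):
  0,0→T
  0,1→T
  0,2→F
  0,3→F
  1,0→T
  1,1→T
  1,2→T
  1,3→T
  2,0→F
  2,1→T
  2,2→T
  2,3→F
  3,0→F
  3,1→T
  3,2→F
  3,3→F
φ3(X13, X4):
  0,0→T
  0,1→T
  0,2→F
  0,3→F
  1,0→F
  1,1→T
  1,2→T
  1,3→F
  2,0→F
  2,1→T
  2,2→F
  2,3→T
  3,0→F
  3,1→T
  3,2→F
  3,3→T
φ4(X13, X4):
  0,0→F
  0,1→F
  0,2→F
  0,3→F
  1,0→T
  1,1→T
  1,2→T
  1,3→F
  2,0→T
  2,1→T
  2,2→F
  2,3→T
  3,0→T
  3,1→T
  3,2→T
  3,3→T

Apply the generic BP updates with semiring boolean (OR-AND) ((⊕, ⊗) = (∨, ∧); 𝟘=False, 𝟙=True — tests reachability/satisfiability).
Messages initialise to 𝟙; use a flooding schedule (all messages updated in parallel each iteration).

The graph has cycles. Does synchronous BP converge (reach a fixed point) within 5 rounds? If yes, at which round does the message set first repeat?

init: all messages = 𝟙 over 4 values
r1 m[φ0→X13] = [T, F, T, T]
r1 m[φ0→X0] = [F, T, T, T]
r1 m[φ1→X4] = [T, T, T, T]
r1 m[φ1→X0] = [T, T, T, F]
r1 m[φ2→X13] = [T, T, T, T]
r1 m[φ2→X4] = [T, T, T, T]
r1 m[φ3→X13] = [T, T, T, T]
r1 m[φ3→X4] = [T, T, T, T]
r1 m[φ4→X13] = [F, T, T, T]
r1 m[φ4→X4] = [T, T, T, T]
r1 m[X13→φ0] = [T, T, T, T]
r1 m[X13→φ2] = [T, T, T, T]
r1 m[X13→φ3] = [T, T, T, T]
r1 m[X13→φ4] = [T, T, T, T]
r1 m[X4→φ1] = [T, T, T, T]
r1 m[X4→φ2] = [T, T, T, T]
r1 m[X4→φ3] = [T, T, T, T]
r1 m[X4→φ4] = [T, T, T, T]
r1 m[X0→φ0] = [T, T, T, T]
r1 m[X0→φ1] = [T, T, T, T]
r2 m[φ0→X13] = [T, F, T, T]
r2 m[φ0→X0] = [F, T, T, T]
r2 m[φ1→X4] = [T, T, T, T]
r2 m[φ1→X0] = [T, T, T, F]
r2 m[φ2→X13] = [T, T, T, T]
r2 m[φ2→X4] = [T, T, T, T]
r2 m[φ3→X13] = [T, T, T, T]
r2 m[φ3→X4] = [T, T, T, T]
r2 m[φ4→X13] = [F, T, T, T]
r2 m[φ4→X4] = [T, T, T, T]
r2 m[X13→φ0] = [F, T, T, T]
r2 m[X13→φ2] = [F, F, T, T]
r2 m[X13→φ3] = [F, F, T, T]
r2 m[X13→φ4] = [T, F, T, T]
r2 m[X4→φ1] = [T, T, T, T]
r2 m[X4→φ2] = [T, T, T, T]
r2 m[X4→φ3] = [T, T, T, T]
r2 m[X4→φ4] = [T, T, T, T]
r2 m[X0→φ0] = [T, T, T, F]
r2 m[X0→φ1] = [F, T, T, T]
r3 m[φ0→X13] = [T, F, F, T]
r3 m[φ0→X0] = [F, T, T, T]
r3 m[φ1→X4] = [T, T, T, T]
r3 m[φ1→X0] = [T, T, T, F]
r3 m[φ2→X13] = [T, T, T, T]
r3 m[φ2→X4] = [F, T, T, F]
r3 m[φ3→X13] = [T, T, T, T]
r3 m[φ3→X4] = [F, T, F, T]
r3 m[φ4→X13] = [F, T, T, T]
r3 m[φ4→X4] = [T, T, T, T]
r3 m[X13→φ0] = [F, T, T, T]
r3 m[X13→φ2] = [F, F, T, T]
r3 m[X13→φ3] = [F, F, T, T]
r3 m[X13→φ4] = [T, F, T, T]
r3 m[X4→φ1] = [T, T, T, T]
r3 m[X4→φ2] = [T, T, T, T]
r3 m[X4→φ3] = [T, T, T, T]
r3 m[X4→φ4] = [T, T, T, T]
r3 m[X0→φ0] = [T, T, T, F]
r3 m[X0→φ1] = [F, T, T, T]
r4 m[φ0→X13] = [T, F, F, T]
r4 m[φ0→X0] = [F, T, T, T]
r4 m[φ1→X4] = [T, T, T, T]
r4 m[φ1→X0] = [T, T, T, F]
r4 m[φ2→X13] = [T, T, T, T]
r4 m[φ2→X4] = [F, T, T, F]
r4 m[φ3→X13] = [T, T, T, T]
r4 m[φ3→X4] = [F, T, F, T]
r4 m[φ4→X13] = [F, T, T, T]
r4 m[φ4→X4] = [T, T, T, T]
r4 m[X13→φ0] = [F, T, T, T]
r4 m[X13→φ2] = [F, F, F, T]
r4 m[X13→φ3] = [F, F, F, T]
r4 m[X13→φ4] = [T, F, F, T]
r4 m[X4→φ1] = [F, T, F, F]
r4 m[X4→φ2] = [F, T, F, T]
r4 m[X4→φ3] = [F, T, T, F]
r4 m[X4→φ4] = [F, T, F, F]
r4 m[X0→φ0] = [T, T, T, F]
r4 m[X0→φ1] = [F, T, T, T]
r5 m[φ0→X13] = [T, F, F, T]
r5 m[φ0→X0] = [F, T, T, T]
r5 m[φ1→X4] = [T, T, T, T]
r5 m[φ1→X0] = [F, T, T, F]
r5 m[φ2→X13] = [T, T, T, T]
r5 m[φ2→X4] = [F, T, F, F]
r5 m[φ3→X13] = [T, T, T, T]
r5 m[φ3→X4] = [F, T, F, T]
r5 m[φ4→X13] = [F, T, T, T]
r5 m[φ4→X4] = [T, T, T, T]
r5 m[X13→φ0] = [F, T, T, T]
r5 m[X13→φ2] = [F, F, F, T]
r5 m[X13→φ3] = [F, F, F, T]
r5 m[X13→φ4] = [T, F, F, T]
r5 m[X4→φ1] = [F, T, F, F]
r5 m[X4→φ2] = [F, T, F, T]
r5 m[X4→φ3] = [F, T, T, F]
r5 m[X4→φ4] = [F, T, F, F]
r5 m[X0→φ0] = [T, T, T, F]
r5 m[X0→φ1] = [F, T, T, T]
no fixed point within 5 rounds

NOT CONVERGED within 5 rounds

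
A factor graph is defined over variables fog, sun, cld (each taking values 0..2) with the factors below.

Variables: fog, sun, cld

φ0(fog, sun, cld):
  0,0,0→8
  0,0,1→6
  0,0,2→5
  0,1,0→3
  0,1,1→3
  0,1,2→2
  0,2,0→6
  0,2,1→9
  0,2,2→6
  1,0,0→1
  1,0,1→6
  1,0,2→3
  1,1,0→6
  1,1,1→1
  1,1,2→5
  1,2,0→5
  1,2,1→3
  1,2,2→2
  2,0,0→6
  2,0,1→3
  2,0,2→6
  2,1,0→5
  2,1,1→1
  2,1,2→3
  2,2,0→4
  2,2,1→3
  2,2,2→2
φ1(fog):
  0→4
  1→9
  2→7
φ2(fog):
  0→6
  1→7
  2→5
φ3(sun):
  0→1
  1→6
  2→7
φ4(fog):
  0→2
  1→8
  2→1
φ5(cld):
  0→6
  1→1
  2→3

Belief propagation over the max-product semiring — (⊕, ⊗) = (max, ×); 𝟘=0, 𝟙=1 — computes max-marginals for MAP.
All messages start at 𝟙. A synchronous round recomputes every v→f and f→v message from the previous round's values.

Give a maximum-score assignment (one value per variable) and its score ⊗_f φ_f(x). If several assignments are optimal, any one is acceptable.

assignment: (fog=1, sun=1, cld=0); score = 108864

init: all messages = 𝟙 over 3 values
r1 m[φ0→fog] = [9, 6, 6]
r1 m[φ0→sun] = [8, 6, 9]
r1 m[φ0→cld] = [8, 9, 6]
r1 m[φ1→fog] = [4, 9, 7]
r1 m[φ2→fog] = [6, 7, 5]
r1 m[φ3→sun] = [1, 6, 7]
r1 m[φ4→fog] = [2, 8, 1]
r1 m[φ5→cld] = [6, 1, 3]
r1 m[fog→φ0] = [1, 1, 1]
r1 m[fog→φ1] = [1, 1, 1]
r1 m[fog→φ2] = [1, 1, 1]
r1 m[fog→φ4] = [1, 1, 1]
r1 m[sun→φ0] = [1, 1, 1]
r1 m[sun→φ3] = [1, 1, 1]
r1 m[cld→φ0] = [1, 1, 1]
r1 m[cld→φ5] = [1, 1, 1]
r2 m[φ0→fog] = [9, 6, 6]
r2 m[φ0→sun] = [8, 6, 9]
r2 m[φ0→cld] = [8, 9, 6]
r2 m[φ1→fog] = [4, 9, 7]
r2 m[φ2→fog] = [6, 7, 5]
r2 m[φ3→sun] = [1, 6, 7]
r2 m[φ4→fog] = [2, 8, 1]
r2 m[φ5→cld] = [6, 1, 3]
r2 m[fog→φ0] = [48, 504, 35]
r2 m[fog→φ1] = [108, 336, 30]
r2 m[fog→φ2] = [72, 432, 42]
r2 m[fog→φ4] = [216, 378, 210]
r2 m[sun→φ0] = [1, 6, 7]
r2 m[sun→φ3] = [8, 6, 9]
r2 m[cld→φ0] = [6, 1, 3]
r2 m[cld→φ5] = [8, 9, 6]
r3 m[φ0→fog] = [252, 216, 180]
r3 m[φ0→sun] = [4536, 18144, 15120]
r3 m[φ0→cld] = [18144, 10584, 15120]
r3 m[φ1→fog] = [4, 9, 7]
r3 m[φ2→fog] = [6, 7, 5]
r3 m[φ3→sun] = [1, 6, 7]
r3 m[φ4→fog] = [2, 8, 1]
r3 m[φ5→cld] = [6, 1, 3]
r3 m[fog→φ0] = [48, 504, 35]
r3 m[fog→φ1] = [108, 336, 30]
r3 m[fog→φ2] = [72, 432, 42]
r3 m[fog→φ4] = [216, 378, 210]
r3 m[sun→φ0] = [1, 6, 7]
r3 m[sun→φ3] = [8, 6, 9]
r3 m[cld→φ0] = [6, 1, 3]
r3 m[cld→φ5] = [8, 9, 6]
r4 m[φ0→fog] = [252, 216, 180]
r4 m[φ0→sun] = [4536, 18144, 15120]
r4 m[φ0→cld] = [18144, 10584, 15120]
r4 m[φ1→fog] = [4, 9, 7]
r4 m[φ2→fog] = [6, 7, 5]
r4 m[φ3→sun] = [1, 6, 7]
r4 m[φ4→fog] = [2, 8, 1]
r4 m[φ5→cld] = [6, 1, 3]
r4 m[fog→φ0] = [48, 504, 35]
r4 m[fog→φ1] = [3024, 12096, 900]
r4 m[fog→φ2] = [2016, 15552, 1260]
r4 m[fog→φ4] = [6048, 13608, 6300]
r4 m[sun→φ0] = [1, 6, 7]
r4 m[sun→φ3] = [4536, 18144, 15120]
r4 m[cld→φ0] = [6, 1, 3]
r4 m[cld→φ5] = [18144, 10584, 15120]
r5 m[φ0→fog] = [252, 216, 180]
r5 m[φ0→sun] = [4536, 18144, 15120]
r5 m[φ0→cld] = [18144, 10584, 15120]
r5 m[φ1→fog] = [4, 9, 7]
r5 m[φ2→fog] = [6, 7, 5]
r5 m[φ3→sun] = [1, 6, 7]
r5 m[φ4→fog] = [2, 8, 1]
r5 m[φ5→cld] = [6, 1, 3]
r5 m[fog→φ0] = [48, 504, 35]
r5 m[fog→φ1] = [3024, 12096, 900]
r5 m[fog→φ2] = [2016, 15552, 1260]
r5 m[fog→φ4] = [6048, 13608, 6300]
r5 m[sun→φ0] = [1, 6, 7]
r5 m[sun→φ3] = [4536, 18144, 15120]
r5 m[cld→φ0] = [6, 1, 3]
r5 m[cld→φ5] = [18144, 10584, 15120]
fixed point reached at round 5
traceback from fog: (fog=1, sun=1, cld=0), score=108864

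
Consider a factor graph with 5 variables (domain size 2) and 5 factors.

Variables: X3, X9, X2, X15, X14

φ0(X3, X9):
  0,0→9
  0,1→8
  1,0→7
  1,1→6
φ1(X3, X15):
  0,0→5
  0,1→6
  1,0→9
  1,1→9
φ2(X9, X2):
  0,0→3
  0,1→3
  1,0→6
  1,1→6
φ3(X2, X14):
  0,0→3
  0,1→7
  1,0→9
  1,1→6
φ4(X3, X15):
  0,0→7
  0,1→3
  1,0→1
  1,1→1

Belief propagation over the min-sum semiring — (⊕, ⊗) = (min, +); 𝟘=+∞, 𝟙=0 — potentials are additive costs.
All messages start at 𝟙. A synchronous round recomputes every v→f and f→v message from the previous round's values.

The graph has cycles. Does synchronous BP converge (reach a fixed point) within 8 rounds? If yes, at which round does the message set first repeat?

init: all messages = 𝟙 over 2 values
r1 m[φ0→X3] = [8, 6]
r1 m[φ0→X9] = [7, 6]
r1 m[φ1→X3] = [5, 9]
r1 m[φ1→X15] = [5, 6]
r1 m[φ2→X9] = [3, 6]
r1 m[φ2→X2] = [3, 3]
r1 m[φ3→X2] = [3, 6]
r1 m[φ3→X14] = [3, 6]
r1 m[φ4→X3] = [3, 1]
r1 m[φ4→X15] = [1, 1]
r1 m[X3→φ0] = [0, 0]
r1 m[X3→φ1] = [0, 0]
r1 m[X3→φ4] = [0, 0]
r1 m[X9→φ0] = [0, 0]
r1 m[X9→φ2] = [0, 0]
r1 m[X2→φ2] = [0, 0]
r1 m[X2→φ3] = [0, 0]
r1 m[X15→φ1] = [0, 0]
r1 m[X15→φ4] = [0, 0]
r1 m[X14→φ3] = [0, 0]
r2 m[φ0→X3] = [8, 6]
r2 m[φ0→X9] = [7, 6]
r2 m[φ1→X3] = [5, 9]
r2 m[φ1→X15] = [5, 6]
r2 m[φ2→X9] = [3, 6]
r2 m[φ2→X2] = [3, 3]
r2 m[φ3→X2] = [3, 6]
r2 m[φ3→X14] = [3, 6]
r2 m[φ4→X3] = [3, 1]
r2 m[φ4→X15] = [1, 1]
r2 m[X3→φ0] = [8, 10]
r2 m[X3→φ1] = [11, 7]
r2 m[X3→φ4] = [13, 15]
r2 m[X9→φ0] = [3, 6]
r2 m[X9→φ2] = [7, 6]
r2 m[X2→φ2] = [3, 6]
r2 m[X2→φ3] = [3, 3]
r2 m[X15→φ1] = [1, 1]
r2 m[X15→φ4] = [5, 6]
r2 m[X14→φ3] = [0, 0]
r3 m[φ0→X3] = [12, 10]
r3 m[φ0→X9] = [17, 16]
r3 m[φ1→X3] = [6, 10]
r3 m[φ1→X15] = [16, 16]
r3 m[φ2→X9] = [6, 9]
r3 m[φ2→X2] = [10, 10]
r3 m[φ3→X2] = [3, 6]
r3 m[φ3→X14] = [6, 9]
r3 m[φ4→X3] = [9, 6]
r3 m[φ4→X15] = [16, 16]
r3 m[X3→φ0] = [8, 10]
r3 m[X3→φ1] = [11, 7]
r3 m[X3→φ4] = [13, 15]
r3 m[X9→φ0] = [3, 6]
r3 m[X9→φ2] = [7, 6]
r3 m[X2→φ2] = [3, 6]
r3 m[X2→φ3] = [3, 3]
r3 m[X15→φ1] = [1, 1]
r3 m[X15→φ4] = [5, 6]
r3 m[X14→φ3] = [0, 0]
r4 m[φ0→X3] = [12, 10]
r4 m[φ0→X9] = [17, 16]
r4 m[φ1→X3] = [6, 10]
r4 m[φ1→X15] = [16, 16]
r4 m[φ2→X9] = [6, 9]
r4 m[φ2→X2] = [10, 10]
r4 m[φ3→X2] = [3, 6]
r4 m[φ3→X14] = [6, 9]
r4 m[φ4→X3] = [9, 6]
r4 m[φ4→X15] = [16, 16]
r4 m[X3→φ0] = [15, 16]
r4 m[X3→φ1] = [21, 16]
r4 m[X3→φ4] = [18, 20]
r4 m[X9→φ0] = [6, 9]
r4 m[X9→φ2] = [17, 16]
r4 m[X2→φ2] = [3, 6]
r4 m[X2→φ3] = [10, 10]
r4 m[X15→φ1] = [16, 16]
r4 m[X15→φ4] = [16, 16]
r4 m[X14→φ3] = [0, 0]
r5 m[φ0→X3] = [15, 13]
r5 m[φ0→X9] = [23, 22]
r5 m[φ1→X3] = [21, 25]
r5 m[φ1→X15] = [25, 25]
r5 m[φ2→X9] = [6, 9]
r5 m[φ2→X2] = [20, 20]
r5 m[φ3→X2] = [3, 6]
r5 m[φ3→X14] = [13, 16]
r5 m[φ4→X3] = [19, 17]
r5 m[φ4→X15] = [21, 21]
r5 m[X3→φ0] = [15, 16]
r5 m[X3→φ1] = [21, 16]
r5 m[X3→φ4] = [18, 20]
r5 m[X9→φ0] = [6, 9]
r5 m[X9→φ2] = [17, 16]
r5 m[X2→φ2] = [3, 6]
r5 m[X2→φ3] = [10, 10]
r5 m[X15→φ1] = [16, 16]
r5 m[X15→φ4] = [16, 16]
r5 m[X14→φ3] = [0, 0]
r6 m[φ0→X3] = [15, 13]
r6 m[φ0→X9] = [23, 22]
r6 m[φ1→X3] = [21, 25]
r6 m[φ1→X15] = [25, 25]
r6 m[φ2→X9] = [6, 9]
r6 m[φ2→X2] = [20, 20]
r6 m[φ3→X2] = [3, 6]
r6 m[φ3→X14] = [13, 16]
r6 m[φ4→X3] = [19, 17]
r6 m[φ4→X15] = [21, 21]
r6 m[X3→φ0] = [40, 42]
r6 m[X3→φ1] = [34, 30]
r6 m[X3→φ4] = [36, 38]
r6 m[X9→φ0] = [6, 9]
r6 m[X9→φ2] = [23, 22]
r6 m[X2→φ2] = [3, 6]
r6 m[X2→φ3] = [20, 20]
r6 m[X15→φ1] = [21, 21]
r6 m[X15→φ4] = [25, 25]
r6 m[X14→φ3] = [0, 0]
r7 m[φ0→X3] = [15, 13]
r7 m[φ0→X9] = [49, 48]
r7 m[φ1→X3] = [26, 30]
r7 m[φ1→X15] = [39, 39]
r7 m[φ2→X9] = [6, 9]
r7 m[φ2→X2] = [26, 26]
r7 m[φ3→X2] = [3, 6]
r7 m[φ3→X14] = [23, 26]
r7 m[φ4→X3] = [28, 26]
r7 m[φ4→X15] = [39, 39]
r7 m[X3→φ0] = [40, 42]
r7 m[X3→φ1] = [34, 30]
r7 m[X3→φ4] = [36, 38]
r7 m[X9→φ0] = [6, 9]
r7 m[X9→φ2] = [23, 22]
r7 m[X2→φ2] = [3, 6]
r7 m[X2→φ3] = [20, 20]
r7 m[X15→φ1] = [21, 21]
r7 m[X15→φ4] = [25, 25]
r7 m[X14→φ3] = [0, 0]
r8 m[φ0→X3] = [15, 13]
r8 m[φ0→X9] = [49, 48]
r8 m[φ1→X3] = [26, 30]
r8 m[φ1→X15] = [39, 39]
r8 m[φ2→X9] = [6, 9]
r8 m[φ2→X2] = [26, 26]
r8 m[φ3→X2] = [3, 6]
r8 m[φ3→X14] = [23, 26]
r8 m[φ4→X3] = [28, 26]
r8 m[φ4→X15] = [39, 39]
r8 m[X3→φ0] = [54, 56]
r8 m[X3→φ1] = [43, 39]
r8 m[X3→φ4] = [41, 43]
r8 m[X9→φ0] = [6, 9]
r8 m[X9→φ2] = [49, 48]
r8 m[X2→φ2] = [3, 6]
r8 m[X2→φ3] = [26, 26]
r8 m[X15→φ1] = [39, 39]
r8 m[X15→φ4] = [39, 39]
r8 m[X14→φ3] = [0, 0]
no fixed point within 8 rounds

NOT CONVERGED within 8 rounds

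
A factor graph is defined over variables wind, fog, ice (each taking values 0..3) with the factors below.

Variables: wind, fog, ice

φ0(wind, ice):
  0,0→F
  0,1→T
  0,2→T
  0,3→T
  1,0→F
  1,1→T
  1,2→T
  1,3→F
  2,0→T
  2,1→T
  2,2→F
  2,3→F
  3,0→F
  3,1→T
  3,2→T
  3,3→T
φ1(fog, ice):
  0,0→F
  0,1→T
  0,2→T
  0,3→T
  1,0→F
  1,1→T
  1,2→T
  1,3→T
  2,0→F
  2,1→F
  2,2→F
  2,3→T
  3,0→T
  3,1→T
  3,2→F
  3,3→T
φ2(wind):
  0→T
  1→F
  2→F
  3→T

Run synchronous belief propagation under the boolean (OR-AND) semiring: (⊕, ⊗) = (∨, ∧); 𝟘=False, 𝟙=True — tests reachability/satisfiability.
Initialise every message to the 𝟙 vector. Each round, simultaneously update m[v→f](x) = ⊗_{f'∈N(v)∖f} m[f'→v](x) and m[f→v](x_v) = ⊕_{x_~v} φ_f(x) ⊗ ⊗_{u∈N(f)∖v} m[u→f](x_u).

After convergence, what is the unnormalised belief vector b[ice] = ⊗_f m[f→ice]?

b[ice] = [F, T, T, T]

init: all messages = 𝟙 over 4 values
r1 m[φ0→wind] = [T, T, T, T]
r1 m[φ0→ice] = [T, T, T, T]
r1 m[φ1→fog] = [T, T, T, T]
r1 m[φ1→ice] = [T, T, T, T]
r1 m[φ2→wind] = [T, F, F, T]
r1 m[wind→φ0] = [T, T, T, T]
r1 m[wind→φ2] = [T, T, T, T]
r1 m[fog→φ1] = [T, T, T, T]
r1 m[ice→φ0] = [T, T, T, T]
r1 m[ice→φ1] = [T, T, T, T]
r2 m[φ0→wind] = [T, T, T, T]
r2 m[φ0→ice] = [T, T, T, T]
r2 m[φ1→fog] = [T, T, T, T]
r2 m[φ1→ice] = [T, T, T, T]
r2 m[φ2→wind] = [T, F, F, T]
r2 m[wind→φ0] = [T, F, F, T]
r2 m[wind→φ2] = [T, T, T, T]
r2 m[fog→φ1] = [T, T, T, T]
r2 m[ice→φ0] = [T, T, T, T]
r2 m[ice→φ1] = [T, T, T, T]
r3 m[φ0→wind] = [T, T, T, T]
r3 m[φ0→ice] = [F, T, T, T]
r3 m[φ1→fog] = [T, T, T, T]
r3 m[φ1→ice] = [T, T, T, T]
r3 m[φ2→wind] = [T, F, F, T]
r3 m[wind→φ0] = [T, F, F, T]
r3 m[wind→φ2] = [T, T, T, T]
r3 m[fog→φ1] = [T, T, T, T]
r3 m[ice→φ0] = [T, T, T, T]
r3 m[ice→φ1] = [T, T, T, T]
r4 m[φ0→wind] = [T, T, T, T]
r4 m[φ0→ice] = [F, T, T, T]
r4 m[φ1→fog] = [T, T, T, T]
r4 m[φ1→ice] = [T, T, T, T]
r4 m[φ2→wind] = [T, F, F, T]
r4 m[wind→φ0] = [T, F, F, T]
r4 m[wind→φ2] = [T, T, T, T]
r4 m[fog→φ1] = [T, T, T, T]
r4 m[ice→φ0] = [T, T, T, T]
r4 m[ice→φ1] = [F, T, T, T]
r5 m[φ0→wind] = [T, T, T, T]
r5 m[φ0→ice] = [F, T, T, T]
r5 m[φ1→fog] = [T, T, T, T]
r5 m[φ1→ice] = [T, T, T, T]
r5 m[φ2→wind] = [T, F, F, T]
r5 m[wind→φ0] = [T, F, F, T]
r5 m[wind→φ2] = [T, T, T, T]
r5 m[fog→φ1] = [T, T, T, T]
r5 m[ice→φ0] = [T, T, T, T]
r5 m[ice→φ1] = [F, T, T, T]
fixed point reached at round 5
b[ice] = ⊗ incoming = [F, T, T, T]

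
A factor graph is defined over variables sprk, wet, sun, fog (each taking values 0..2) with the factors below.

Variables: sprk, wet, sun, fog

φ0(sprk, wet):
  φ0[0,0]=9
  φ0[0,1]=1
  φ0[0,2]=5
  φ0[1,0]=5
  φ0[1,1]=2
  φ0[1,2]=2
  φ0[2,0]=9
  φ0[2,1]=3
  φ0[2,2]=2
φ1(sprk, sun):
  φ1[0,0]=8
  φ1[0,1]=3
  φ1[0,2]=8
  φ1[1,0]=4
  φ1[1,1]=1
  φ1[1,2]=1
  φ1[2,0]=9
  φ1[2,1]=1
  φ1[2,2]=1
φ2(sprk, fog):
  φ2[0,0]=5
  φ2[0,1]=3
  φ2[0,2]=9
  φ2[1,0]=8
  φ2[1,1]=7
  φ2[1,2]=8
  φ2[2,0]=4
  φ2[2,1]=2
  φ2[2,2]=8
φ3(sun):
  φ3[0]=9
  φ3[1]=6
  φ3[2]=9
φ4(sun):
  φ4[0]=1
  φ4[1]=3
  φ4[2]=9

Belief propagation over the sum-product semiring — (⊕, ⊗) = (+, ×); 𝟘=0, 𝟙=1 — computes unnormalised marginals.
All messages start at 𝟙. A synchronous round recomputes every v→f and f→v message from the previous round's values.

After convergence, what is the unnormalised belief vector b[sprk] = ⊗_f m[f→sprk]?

init: all messages = 𝟙 over 3 values
r1 m[φ0→sprk] = [15, 9, 14]
r1 m[φ0→wet] = [23, 6, 9]
r1 m[φ1→sprk] = [19, 6, 11]
r1 m[φ1→sun] = [21, 5, 10]
r1 m[φ2→sprk] = [17, 23, 14]
r1 m[φ2→fog] = [17, 12, 25]
r1 m[φ3→sun] = [9, 6, 9]
r1 m[φ4→sun] = [1, 3, 9]
r1 m[sprk→φ0] = [1, 1, 1]
r1 m[sprk→φ1] = [1, 1, 1]
r1 m[sprk→φ2] = [1, 1, 1]
r1 m[wet→φ0] = [1, 1, 1]
r1 m[sun→φ1] = [1, 1, 1]
r1 m[sun→φ3] = [1, 1, 1]
r1 m[sun→φ4] = [1, 1, 1]
r1 m[fog→φ2] = [1, 1, 1]
r2 m[φ0→sprk] = [15, 9, 14]
r2 m[φ0→wet] = [23, 6, 9]
r2 m[φ1→sprk] = [19, 6, 11]
r2 m[φ1→sun] = [21, 5, 10]
r2 m[φ2→sprk] = [17, 23, 14]
r2 m[φ2→fog] = [17, 12, 25]
r2 m[φ3→sun] = [9, 6, 9]
r2 m[φ4→sun] = [1, 3, 9]
r2 m[sprk→φ0] = [323, 138, 154]
r2 m[sprk→φ1] = [255, 207, 196]
r2 m[sprk→φ2] = [285, 54, 154]
r2 m[wet→φ0] = [1, 1, 1]
r2 m[sun→φ1] = [9, 18, 81]
r2 m[sun→φ3] = [21, 15, 90]
r2 m[sun→φ4] = [189, 30, 90]
r2 m[fog→φ2] = [1, 1, 1]
r3 m[φ0→sprk] = [15, 9, 14]
r3 m[φ0→wet] = [4983, 1061, 2199]
r3 m[φ1→sprk] = [774, 135, 180]
r3 m[φ1→sun] = [4632, 1168, 2443]
r3 m[φ2→sprk] = [17, 23, 14]
r3 m[φ2→fog] = [2473, 1541, 4229]
r3 m[φ3→sun] = [9, 6, 9]
r3 m[φ4→sun] = [1, 3, 9]
r3 m[sprk→φ0] = [323, 138, 154]
r3 m[sprk→φ1] = [255, 207, 196]
r3 m[sprk→φ2] = [285, 54, 154]
r3 m[wet→φ0] = [1, 1, 1]
r3 m[sun→φ1] = [9, 18, 81]
r3 m[sun→φ3] = [21, 15, 90]
r3 m[sun→φ4] = [189, 30, 90]
r3 m[fog→φ2] = [1, 1, 1]
r4 m[φ0→sprk] = [15, 9, 14]
r4 m[φ0→wet] = [4983, 1061, 2199]
r4 m[φ1→sprk] = [774, 135, 180]
r4 m[φ1→sun] = [4632, 1168, 2443]
r4 m[φ2→sprk] = [17, 23, 14]
r4 m[φ2→fog] = [2473, 1541, 4229]
r4 m[φ3→sun] = [9, 6, 9]
r4 m[φ4→sun] = [1, 3, 9]
r4 m[sprk→φ0] = [13158, 3105, 2520]
r4 m[sprk→φ1] = [255, 207, 196]
r4 m[sprk→φ2] = [11610, 1215, 2520]
r4 m[wet→φ0] = [1, 1, 1]
r4 m[sun→φ1] = [9, 18, 81]
r4 m[sun→φ3] = [4632, 3504, 21987]
r4 m[sun→φ4] = [41688, 7008, 21987]
r4 m[fog→φ2] = [1, 1, 1]
r5 m[φ0→sprk] = [15, 9, 14]
r5 m[φ0→wet] = [156627, 26928, 77040]
r5 m[φ1→sprk] = [774, 135, 180]
r5 m[φ1→sun] = [4632, 1168, 2443]
r5 m[φ2→sprk] = [17, 23, 14]
r5 m[φ2→fog] = [77850, 48375, 134370]
r5 m[φ3→sun] = [9, 6, 9]
r5 m[φ4→sun] = [1, 3, 9]
r5 m[sprk→φ0] = [13158, 3105, 2520]
r5 m[sprk→φ1] = [255, 207, 196]
r5 m[sprk→φ2] = [11610, 1215, 2520]
r5 m[wet→φ0] = [1, 1, 1]
r5 m[sun→φ1] = [9, 18, 81]
r5 m[sun→φ3] = [4632, 3504, 21987]
r5 m[sun→φ4] = [41688, 7008, 21987]
r5 m[fog→φ2] = [1, 1, 1]
r6 m[φ0→sprk] = [15, 9, 14]
r6 m[φ0→wet] = [156627, 26928, 77040]
r6 m[φ1→sprk] = [774, 135, 180]
r6 m[φ1→sun] = [4632, 1168, 2443]
r6 m[φ2→sprk] = [17, 23, 14]
r6 m[φ2→fog] = [77850, 48375, 134370]
r6 m[φ3→sun] = [9, 6, 9]
r6 m[φ4→sun] = [1, 3, 9]
r6 m[sprk→φ0] = [13158, 3105, 2520]
r6 m[sprk→φ1] = [255, 207, 196]
r6 m[sprk→φ2] = [11610, 1215, 2520]
r6 m[wet→φ0] = [1, 1, 1]
r6 m[sun→φ1] = [9, 18, 81]
r6 m[sun→φ3] = [4632, 3504, 21987]
r6 m[sun→φ4] = [41688, 7008, 21987]
r6 m[fog→φ2] = [1, 1, 1]
fixed point reached at round 6
b[sprk] = ⊗ incoming = [197370, 27945, 35280]

b[sprk] = [197370, 27945, 35280]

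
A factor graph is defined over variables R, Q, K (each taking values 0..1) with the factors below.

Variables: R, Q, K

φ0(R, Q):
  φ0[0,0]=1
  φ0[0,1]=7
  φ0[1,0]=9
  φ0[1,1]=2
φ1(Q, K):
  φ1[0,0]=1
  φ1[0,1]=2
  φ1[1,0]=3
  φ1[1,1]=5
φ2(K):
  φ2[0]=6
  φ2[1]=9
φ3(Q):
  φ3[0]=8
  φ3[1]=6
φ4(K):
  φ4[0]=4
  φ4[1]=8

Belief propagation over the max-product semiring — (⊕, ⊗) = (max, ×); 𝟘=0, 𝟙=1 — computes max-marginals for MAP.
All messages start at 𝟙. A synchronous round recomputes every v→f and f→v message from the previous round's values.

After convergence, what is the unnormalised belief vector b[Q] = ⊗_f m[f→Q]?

b[Q] = [10368, 15120]

init: all messages = 𝟙 over 2 values
r1 m[φ0→R] = [7, 9]
r1 m[φ0→Q] = [9, 7]
r1 m[φ1→Q] = [2, 5]
r1 m[φ1→K] = [3, 5]
r1 m[φ2→K] = [6, 9]
r1 m[φ3→Q] = [8, 6]
r1 m[φ4→K] = [4, 8]
r1 m[R→φ0] = [1, 1]
r1 m[Q→φ0] = [1, 1]
r1 m[Q→φ1] = [1, 1]
r1 m[Q→φ3] = [1, 1]
r1 m[K→φ1] = [1, 1]
r1 m[K→φ2] = [1, 1]
r1 m[K→φ4] = [1, 1]
r2 m[φ0→R] = [7, 9]
r2 m[φ0→Q] = [9, 7]
r2 m[φ1→Q] = [2, 5]
r2 m[φ1→K] = [3, 5]
r2 m[φ2→K] = [6, 9]
r2 m[φ3→Q] = [8, 6]
r2 m[φ4→K] = [4, 8]
r2 m[R→φ0] = [1, 1]
r2 m[Q→φ0] = [16, 30]
r2 m[Q→φ1] = [72, 42]
r2 m[Q→φ3] = [18, 35]
r2 m[K→φ1] = [24, 72]
r2 m[K→φ2] = [12, 40]
r2 m[K→φ4] = [18, 45]
r3 m[φ0→R] = [210, 144]
r3 m[φ0→Q] = [9, 7]
r3 m[φ1→Q] = [144, 360]
r3 m[φ1→K] = [126, 210]
r3 m[φ2→K] = [6, 9]
r3 m[φ3→Q] = [8, 6]
r3 m[φ4→K] = [4, 8]
r3 m[R→φ0] = [1, 1]
r3 m[Q→φ0] = [16, 30]
r3 m[Q→φ1] = [72, 42]
r3 m[Q→φ3] = [18, 35]
r3 m[K→φ1] = [24, 72]
r3 m[K→φ2] = [12, 40]
r3 m[K→φ4] = [18, 45]
r4 m[φ0→R] = [210, 144]
r4 m[φ0→Q] = [9, 7]
r4 m[φ1→Q] = [144, 360]
r4 m[φ1→K] = [126, 210]
r4 m[φ2→K] = [6, 9]
r4 m[φ3→Q] = [8, 6]
r4 m[φ4→K] = [4, 8]
r4 m[R→φ0] = [1, 1]
r4 m[Q→φ0] = [1152, 2160]
r4 m[Q→φ1] = [72, 42]
r4 m[Q→φ3] = [1296, 2520]
r4 m[K→φ1] = [24, 72]
r4 m[K→φ2] = [504, 1680]
r4 m[K→φ4] = [756, 1890]
r5 m[φ0→R] = [15120, 10368]
r5 m[φ0→Q] = [9, 7]
r5 m[φ1→Q] = [144, 360]
r5 m[φ1→K] = [126, 210]
r5 m[φ2→K] = [6, 9]
r5 m[φ3→Q] = [8, 6]
r5 m[φ4→K] = [4, 8]
r5 m[R→φ0] = [1, 1]
r5 m[Q→φ0] = [1152, 2160]
r5 m[Q→φ1] = [72, 42]
r5 m[Q→φ3] = [1296, 2520]
r5 m[K→φ1] = [24, 72]
r5 m[K→φ2] = [504, 1680]
r5 m[K→φ4] = [756, 1890]
r6 m[φ0→R] = [15120, 10368]
r6 m[φ0→Q] = [9, 7]
r6 m[φ1→Q] = [144, 360]
r6 m[φ1→K] = [126, 210]
r6 m[φ2→K] = [6, 9]
r6 m[φ3→Q] = [8, 6]
r6 m[φ4→K] = [4, 8]
r6 m[R→φ0] = [1, 1]
r6 m[Q→φ0] = [1152, 2160]
r6 m[Q→φ1] = [72, 42]
r6 m[Q→φ3] = [1296, 2520]
r6 m[K→φ1] = [24, 72]
r6 m[K→φ2] = [504, 1680]
r6 m[K→φ4] = [756, 1890]
fixed point reached at round 6
b[Q] = ⊗ incoming = [10368, 15120]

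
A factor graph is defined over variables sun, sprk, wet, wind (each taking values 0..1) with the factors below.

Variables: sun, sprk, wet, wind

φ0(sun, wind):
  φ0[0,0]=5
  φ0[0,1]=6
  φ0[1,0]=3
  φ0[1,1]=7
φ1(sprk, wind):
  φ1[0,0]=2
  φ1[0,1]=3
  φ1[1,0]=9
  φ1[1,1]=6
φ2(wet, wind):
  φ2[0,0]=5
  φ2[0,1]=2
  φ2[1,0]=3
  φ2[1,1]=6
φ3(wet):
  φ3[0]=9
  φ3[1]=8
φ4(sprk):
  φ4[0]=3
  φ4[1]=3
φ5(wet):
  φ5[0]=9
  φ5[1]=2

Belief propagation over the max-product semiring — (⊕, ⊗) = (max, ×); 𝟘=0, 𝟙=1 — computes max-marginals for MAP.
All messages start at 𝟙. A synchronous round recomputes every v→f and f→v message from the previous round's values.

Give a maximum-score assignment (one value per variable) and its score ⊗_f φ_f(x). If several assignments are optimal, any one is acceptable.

assignment: (sun=0, sprk=1, wet=0, wind=0); score = 54675

init: all messages = 𝟙 over 2 values
r1 m[φ0→sun] = [6, 7]
r1 m[φ0→wind] = [5, 7]
r1 m[φ1→sprk] = [3, 9]
r1 m[φ1→wind] = [9, 6]
r1 m[φ2→wet] = [5, 6]
r1 m[φ2→wind] = [5, 6]
r1 m[φ3→wet] = [9, 8]
r1 m[φ4→sprk] = [3, 3]
r1 m[φ5→wet] = [9, 2]
r1 m[sun→φ0] = [1, 1]
r1 m[sprk→φ1] = [1, 1]
r1 m[sprk→φ4] = [1, 1]
r1 m[wet→φ2] = [1, 1]
r1 m[wet→φ3] = [1, 1]
r1 m[wet→φ5] = [1, 1]
r1 m[wind→φ0] = [1, 1]
r1 m[wind→φ1] = [1, 1]
r1 m[wind→φ2] = [1, 1]
r2 m[φ0→sun] = [6, 7]
r2 m[φ0→wind] = [5, 7]
r2 m[φ1→sprk] = [3, 9]
r2 m[φ1→wind] = [9, 6]
r2 m[φ2→wet] = [5, 6]
r2 m[φ2→wind] = [5, 6]
r2 m[φ3→wet] = [9, 8]
r2 m[φ4→sprk] = [3, 3]
r2 m[φ5→wet] = [9, 2]
r2 m[sun→φ0] = [1, 1]
r2 m[sprk→φ1] = [3, 3]
r2 m[sprk→φ4] = [3, 9]
r2 m[wet→φ2] = [81, 16]
r2 m[wet→φ3] = [45, 12]
r2 m[wet→φ5] = [45, 48]
r2 m[wind→φ0] = [45, 36]
r2 m[wind→φ1] = [25, 42]
r2 m[wind→φ2] = [45, 42]
r3 m[φ0→sun] = [225, 252]
r3 m[φ0→wind] = [5, 7]
r3 m[φ1→sprk] = [126, 252]
r3 m[φ1→wind] = [27, 18]
r3 m[φ2→wet] = [225, 252]
r3 m[φ2→wind] = [405, 162]
r3 m[φ3→wet] = [9, 8]
r3 m[φ4→sprk] = [3, 3]
r3 m[φ5→wet] = [9, 2]
r3 m[sun→φ0] = [1, 1]
r3 m[sprk→φ1] = [3, 3]
r3 m[sprk→φ4] = [3, 9]
r3 m[wet→φ2] = [81, 16]
r3 m[wet→φ3] = [45, 12]
r3 m[wet→φ5] = [45, 48]
r3 m[wind→φ0] = [45, 36]
r3 m[wind→φ1] = [25, 42]
r3 m[wind→φ2] = [45, 42]
r4 m[φ0→sun] = [225, 252]
r4 m[φ0→wind] = [5, 7]
r4 m[φ1→sprk] = [126, 252]
r4 m[φ1→wind] = [27, 18]
r4 m[φ2→wet] = [225, 252]
r4 m[φ2→wind] = [405, 162]
r4 m[φ3→wet] = [9, 8]
r4 m[φ4→sprk] = [3, 3]
r4 m[φ5→wet] = [9, 2]
r4 m[sun→φ0] = [1, 1]
r4 m[sprk→φ1] = [3, 3]
r4 m[sprk→φ4] = [126, 252]
r4 m[wet→φ2] = [81, 16]
r4 m[wet→φ3] = [2025, 504]
r4 m[wet→φ5] = [2025, 2016]
r4 m[wind→φ0] = [10935, 2916]
r4 m[wind→φ1] = [2025, 1134]
r4 m[wind→φ2] = [135, 126]
r5 m[φ0→sun] = [54675, 32805]
r5 m[φ0→wind] = [5, 7]
r5 m[φ1→sprk] = [4050, 18225]
r5 m[φ1→wind] = [27, 18]
r5 m[φ2→wet] = [675, 756]
r5 m[φ2→wind] = [405, 162]
r5 m[φ3→wet] = [9, 8]
r5 m[φ4→sprk] = [3, 3]
r5 m[φ5→wet] = [9, 2]
r5 m[sun→φ0] = [1, 1]
r5 m[sprk→φ1] = [3, 3]
r5 m[sprk→φ4] = [126, 252]
r5 m[wet→φ2] = [81, 16]
r5 m[wet→φ3] = [2025, 504]
r5 m[wet→φ5] = [2025, 2016]
r5 m[wind→φ0] = [10935, 2916]
r5 m[wind→φ1] = [2025, 1134]
r5 m[wind→φ2] = [135, 126]
r6 m[φ0→sun] = [54675, 32805]
r6 m[φ0→wind] = [5, 7]
r6 m[φ1→sprk] = [4050, 18225]
r6 m[φ1→wind] = [27, 18]
r6 m[φ2→wet] = [675, 756]
r6 m[φ2→wind] = [405, 162]
r6 m[φ3→wet] = [9, 8]
r6 m[φ4→sprk] = [3, 3]
r6 m[φ5→wet] = [9, 2]
r6 m[sun→φ0] = [1, 1]
r6 m[sprk→φ1] = [3, 3]
r6 m[sprk→φ4] = [4050, 18225]
r6 m[wet→φ2] = [81, 16]
r6 m[wet→φ3] = [6075, 1512]
r6 m[wet→φ5] = [6075, 6048]
r6 m[wind→φ0] = [10935, 2916]
r6 m[wind→φ1] = [2025, 1134]
r6 m[wind→φ2] = [135, 126]
r7 m[φ0→sun] = [54675, 32805]
r7 m[φ0→wind] = [5, 7]
r7 m[φ1→sprk] = [4050, 18225]
r7 m[φ1→wind] = [27, 18]
r7 m[φ2→wet] = [675, 756]
r7 m[φ2→wind] = [405, 162]
r7 m[φ3→wet] = [9, 8]
r7 m[φ4→sprk] = [3, 3]
r7 m[φ5→wet] = [9, 2]
r7 m[sun→φ0] = [1, 1]
r7 m[sprk→φ1] = [3, 3]
r7 m[sprk→φ4] = [4050, 18225]
r7 m[wet→φ2] = [81, 16]
r7 m[wet→φ3] = [6075, 1512]
r7 m[wet→φ5] = [6075, 6048]
r7 m[wind→φ0] = [10935, 2916]
r7 m[wind→φ1] = [2025, 1134]
r7 m[wind→φ2] = [135, 126]
fixed point reached at round 7
traceback from sun: (sun=0, sprk=1, wet=0, wind=0), score=54675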